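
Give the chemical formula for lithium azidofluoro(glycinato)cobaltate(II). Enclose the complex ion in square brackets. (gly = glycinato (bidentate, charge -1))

Li[CoF(gly)(N3)]

Ligands: 1 glycinato (gly, -1), 1 azido (N3, -1), 1 fluoro (F, -1). Ligand charge sum = -3.
With Co in oxidation state +2, the complex ion is [Co...]^1−.
Charge balance with lithium (+1) requires 1 complex ion per 1 lithium.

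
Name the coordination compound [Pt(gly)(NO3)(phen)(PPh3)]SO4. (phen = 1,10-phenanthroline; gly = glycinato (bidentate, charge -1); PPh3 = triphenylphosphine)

The 1 sulfate counter-ion carries a total charge of -2, so each complex ion is 2+.
Ligand charges: 1×1,10-phenanthroline (neutral), 1×glycinato (-1 each), 1×nitrato (-1 each), 1×triphenylphosphine (neutral); total -2. So Pt + (-2) = 2+, giving Pt = +4.
Ligands are named alphabetically: glycinato before nitrato before phenanthroline before triphenylphosphine.

(glycinato)nitrato(1,10-phenanthroline)(triphenylphosphine)platinum(IV) sulfate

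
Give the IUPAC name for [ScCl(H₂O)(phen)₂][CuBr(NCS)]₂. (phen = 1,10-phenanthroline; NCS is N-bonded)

aquachlorobis(1,10-phenanthroline)scandium(III) bromoisothiocyanatocuprate(I)

Both ions are complex: the cation is named first with the plain metal name, the anion second with the -ate form; each ion's ligands are alphabetised independently.
Scandium is always +3 in its complexes; the cation's ligand charges sum to -1, so the complex cation is 2+.
With 2 anions per cation, each anion must be 2/2 = 1−.
Anion: ligand charges sum to -2; for the ion to be 1−, Cu = +1.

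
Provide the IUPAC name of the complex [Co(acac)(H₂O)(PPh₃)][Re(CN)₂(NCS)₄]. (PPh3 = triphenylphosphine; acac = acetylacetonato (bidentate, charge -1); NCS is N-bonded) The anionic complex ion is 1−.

The complex anion is given as 1−; its ligand charges sum to -6, so Re = +5.
A 1:1 salt means the cation carries the equal and opposite charge, 1+.
Cation: ligand charges sum to -1; for the ion to be 1+, Co = +2.

(acetylacetonato)aqua(triphenylphosphine)cobalt(II) dicyanotetraisothiocyanatorhenate(V)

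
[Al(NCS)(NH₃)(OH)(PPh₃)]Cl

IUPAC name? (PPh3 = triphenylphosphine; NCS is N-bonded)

The 1 chloride counter-ion carries a total charge of -1, so each complex ion is 1+.
Ligand charges: 1×triphenylphosphine (neutral), 1×isothiocyanato (-1 each), 1×ammine (neutral), 1×hydroxo (-1 each); total -2. So Al + (-2) = 1+, giving Al = +3.
Ligands are named alphabetically: ammine before hydroxo before isothiocyanato before triphenylphosphine.

amminehydroxoisothiocyanato(triphenylphosphine)aluminium(III) chloride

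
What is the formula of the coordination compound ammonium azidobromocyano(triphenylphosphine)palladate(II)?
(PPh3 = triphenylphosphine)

NH4[PdBr(CN)(N3)(PPh3)]

Ligands: 1 cyano (CN, -1), 1 bromo (Br, -1), 1 triphenylphosphine (PPh3, neutral), 1 azido (N3, -1). Ligand charge sum = -3.
Charge balance with ammonium (+1) requires 1 complex ion per 1 ammonium.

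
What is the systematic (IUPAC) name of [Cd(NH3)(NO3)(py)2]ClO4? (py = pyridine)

amminenitratobis(pyridine)cadmium(II) perchlorate

The 1 perchlorate counter-ion carries a total charge of -1, so each complex ion is 1+.
Ligand charges: 1×ammine (neutral), 2×pyridine (neutral), 1×nitrato (-1 each); total -1. So Cd + (-1) = 1+, giving Cd = +2.
Ligands are named alphabetically: ammine before nitrato before pyridine.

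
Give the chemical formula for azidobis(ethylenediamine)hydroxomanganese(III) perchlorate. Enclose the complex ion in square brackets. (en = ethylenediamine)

Ligands: 2 ethylenediamine (en, neutral), 1 hydroxo (OH, -1), 1 azido (N3, -1). Ligand charge sum = -2.
With Mn in oxidation state +3, the complex ion is [Mn...]^1+.
Charge balance with perchlorate (-1) requires 1 complex ion per 1 perchlorate.

[Mn(en)2(N3)(OH)]ClO4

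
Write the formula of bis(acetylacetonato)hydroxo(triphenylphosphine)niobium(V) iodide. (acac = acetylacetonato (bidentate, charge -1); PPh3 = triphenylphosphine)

Ligands: 1 hydroxo (OH, -1), 2 acetylacetonato (acac, -1), 1 triphenylphosphine (PPh3, neutral). Ligand charge sum = -3.
Charge balance with iodide (-1) requires 1 complex ion per 2 iodide.

[Nb(acac)2(OH)(PPh3)]I2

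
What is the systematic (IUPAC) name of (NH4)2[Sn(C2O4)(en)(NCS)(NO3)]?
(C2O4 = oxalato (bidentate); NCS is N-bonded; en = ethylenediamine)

ammonium (ethylenediamine)isothiocyanatonitratooxalatostannate(II)

The 2 ammonium counter-ions carry a total charge of +2, so each complex ion is 2−.
Ligand charges: 1×oxalato (-2 each), 1×isothiocyanato (-1 each), 1×nitrato (-1 each), 1×ethylenediamine (neutral); total -4. So Sn + (-4) = 2−, giving Sn = +2.
Ligands are named alphabetically: ethylenediamine before isothiocyanato before nitrato before oxalato.
The complex ion is anionic, so tin takes the -ate form stannate(II).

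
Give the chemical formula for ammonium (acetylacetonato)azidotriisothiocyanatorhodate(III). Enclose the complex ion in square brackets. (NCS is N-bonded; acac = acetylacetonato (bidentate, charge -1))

Ligands: 1 azido (N3, -1), 3 isothiocyanato (NCS, -1), 1 acetylacetonato (acac, -1). Ligand charge sum = -5.
With Rh in oxidation state +3, the complex ion is [Rh...]^2−.
Charge balance with ammonium (+1) requires 1 complex ion per 2 ammonium.

(NH4)2[Rh(acac)(N3)(NCS)3]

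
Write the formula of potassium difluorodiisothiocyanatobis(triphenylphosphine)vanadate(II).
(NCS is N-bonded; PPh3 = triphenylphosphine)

K2[VF2(NCS)2(PPh3)2]

Ligands: 2 isothiocyanato (NCS, -1), 2 fluoro (F, -1), 2 triphenylphosphine (PPh3, neutral). Ligand charge sum = -4.
With V in oxidation state +2, the complex ion is [V...]^2−.
Charge balance with potassium (+1) requires 1 complex ion per 2 potassium.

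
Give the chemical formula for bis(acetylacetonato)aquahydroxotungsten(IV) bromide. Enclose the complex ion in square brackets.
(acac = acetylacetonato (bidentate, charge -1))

Ligands: 2 acetylacetonato (acac, -1), 1 aqua (H2O, neutral), 1 hydroxo (OH, -1). Ligand charge sum = -3.
Charge balance with bromide (-1) requires 1 complex ion per 1 bromide.

[W(acac)2(H2O)(OH)]Br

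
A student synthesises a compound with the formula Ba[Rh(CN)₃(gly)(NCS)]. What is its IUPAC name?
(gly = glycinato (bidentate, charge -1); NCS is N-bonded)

barium tricyano(glycinato)isothiocyanatorhodate(III)

The 1 barium counter-ion carries a total charge of +2, so each complex ion is 2−.
Ligand charges: 3×cyano (-1 each), 1×glycinato (-1 each), 1×isothiocyanato (-1 each); total -5. So Rh + (-5) = 2−, giving Rh = +3.
The complex ion is anionic, so rhodium takes the -ate form rhodate(III).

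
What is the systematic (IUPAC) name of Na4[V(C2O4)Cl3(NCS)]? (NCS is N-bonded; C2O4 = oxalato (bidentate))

The 4 sodium counter-ions carry a total charge of +4, so each complex ion is 4−.
Ligand charges: 1×isothiocyanato (-1 each), 1×oxalato (-2 each), 3×chloro (-1 each); total -6. So V + (-6) = 4−, giving V = +2.
Ligands are named alphabetically: chloro before isothiocyanato before oxalato.
The complex ion is anionic, so vanadium takes the -ate form vanadate(II).

sodium trichloroisothiocyanatooxalatovanadate(II)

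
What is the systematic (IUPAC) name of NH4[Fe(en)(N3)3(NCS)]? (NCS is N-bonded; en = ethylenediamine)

ammonium triazido(ethylenediamine)isothiocyanatoferrate(III)

The 1 ammonium counter-ion carries a total charge of +1, so each complex ion is 1−.
Ligand charges: 1×isothiocyanato (-1 each), 3×azido (-1 each), 1×ethylenediamine (neutral); total -4. So Fe + (-4) = 1−, giving Fe = +3.
Ligands are named alphabetically: azido before ethylenediamine before isothiocyanato.
The complex ion is anionic, so iron takes the -ate form ferrate(III).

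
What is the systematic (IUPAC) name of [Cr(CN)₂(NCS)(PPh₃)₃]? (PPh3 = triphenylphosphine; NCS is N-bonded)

dicyanoisothiocyanatotris(triphenylphosphine)chromium(III)

There is no counter-ion, so the complex is neutral overall.
Ligand charges: 2×cyano (-1 each), 3×triphenylphosphine (neutral), 1×isothiocyanato (-1 each); total -3. So Cr + (-3) = 0, giving Cr = +3.
Ligands are named alphabetically: cyano before isothiocyanato before triphenylphosphine.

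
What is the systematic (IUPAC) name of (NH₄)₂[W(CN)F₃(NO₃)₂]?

ammonium cyanotrifluorodinitratotungstate(IV)

The 2 ammonium counter-ions carry a total charge of +2, so each complex ion is 2−.
Ligand charges: 2×nitrato (-1 each), 3×fluoro (-1 each), 1×cyano (-1 each); total -6. So W + (-6) = 2−, giving W = +4.
The complex ion is anionic, so tungsten takes the -ate form tungstate(IV).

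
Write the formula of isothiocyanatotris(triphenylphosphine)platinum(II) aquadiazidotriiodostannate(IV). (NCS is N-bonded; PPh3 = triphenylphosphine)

Cation [Pt…]: ligand charges -1, Pt(II) ⇒ ion charge 1+.
Anion [Sn…]: ligand charges -5, Sn(IV) ⇒ ion charge 1−.
One 1+ cation balances one 1− anion.

[Pt(NCS)(PPh3)3][Sn(H2O)I3(N3)2]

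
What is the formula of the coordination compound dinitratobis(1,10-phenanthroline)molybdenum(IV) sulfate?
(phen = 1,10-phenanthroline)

Ligands: 2 1,10-phenanthroline (phen, neutral), 2 nitrato (NO3, -1). Ligand charge sum = -2.
Charge balance with sulfate (-2) requires 1 complex ion per 1 sulfate.

[Mo(NO3)2(phen)2]SO4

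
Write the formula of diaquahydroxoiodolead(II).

Ligands: 2 aqua (H2O, neutral), 1 iodo (I, -1), 1 hydroxo (OH, -1). Ligand charge sum = -2.
With Pb in oxidation state +2, the complex ion is [Pb...].

[Pb(H2O)2I(OH)]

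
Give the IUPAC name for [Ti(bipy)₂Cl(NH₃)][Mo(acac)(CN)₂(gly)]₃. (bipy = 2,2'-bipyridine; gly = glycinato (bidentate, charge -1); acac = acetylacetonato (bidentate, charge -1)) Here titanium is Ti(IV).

Ti is given as +4; the cation's ligand charges sum to -1, so the complex cation is 3+.
With 3 anions per cation, each anion must be 3/3 = 1−.
Anion: ligand charges sum to -4; for the ion to be 1−, Mo = +3.

amminebis(2,2'-bipyridine)chlorotitanium(IV) (acetylacetonato)dicyano(glycinato)molybdate(III)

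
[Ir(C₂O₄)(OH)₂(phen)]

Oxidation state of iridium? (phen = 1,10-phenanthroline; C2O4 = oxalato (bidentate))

+4

No counter-ion: the bracketed complex is neutral.
Ligand charges: 1×phen neutral; 1×C2O4 = -2; 2×OH = -2; sum -4.
Ir + (-4) = 0 ⇒ Ir is +4.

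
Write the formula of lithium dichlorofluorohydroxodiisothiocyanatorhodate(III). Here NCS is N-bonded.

Ligands: 2 isothiocyanato (NCS, -1), 1 hydroxo (OH, -1), 2 chloro (Cl, -1), 1 fluoro (F, -1). Ligand charge sum = -6.
Charge balance with lithium (+1) requires 1 complex ion per 3 lithium.

Li3[RhCl2F(NCS)2(OH)]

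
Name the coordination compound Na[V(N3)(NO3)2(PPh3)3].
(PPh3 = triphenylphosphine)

The 1 sodium counter-ion carries a total charge of +1, so each complex ion is 1−.
Ligand charges: 1×azido (-1 each), 3×triphenylphosphine (neutral), 2×nitrato (-1 each); total -3. So V + (-3) = 1−, giving V = +2.
The complex ion is anionic, so vanadium takes the -ate form vanadate(II).

sodium azidodinitratotris(triphenylphosphine)vanadate(II)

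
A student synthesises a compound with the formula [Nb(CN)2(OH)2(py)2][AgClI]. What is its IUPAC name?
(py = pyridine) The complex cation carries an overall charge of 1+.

Both ions are complex: the cation is named first with the plain metal name, the anion second with the -ate form; each ion's ligands are alphabetised independently.
The complex cation is given as 1+; its ligand charges sum to -4, so Nb = +5.
A 1:1 salt means the anion carries the equal and opposite charge, 1−.
Anion: ligand charges sum to -2; for the ion to be 1−, Ag = +1.

dicyanodihydroxobis(pyridine)niobium(V) chloroiodoargentate(I)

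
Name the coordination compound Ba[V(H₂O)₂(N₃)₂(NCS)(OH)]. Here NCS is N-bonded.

barium diaquadiazidohydroxoisothiocyanatovanadate(II)

The 1 barium counter-ion carries a total charge of +2, so each complex ion is 2−.
Ligand charges: 1×hydroxo (-1 each), 2×aqua (neutral), 1×isothiocyanato (-1 each), 2×azido (-1 each); total -4. So V + (-4) = 2−, giving V = +2.
Ligands are named alphabetically: aqua before azido before hydroxo before isothiocyanato.
The complex ion is anionic, so vanadium takes the -ate form vanadate(II).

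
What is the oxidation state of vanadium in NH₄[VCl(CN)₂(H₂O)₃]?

+2

1 ammonium outside the brackets (+1 each) → the complex ion is 1−.
Ligand charges: 2×CN = -2; 3×H2O neutral; 1×Cl = -1; sum -3.
V + (-3) = 1− ⇒ V is +2.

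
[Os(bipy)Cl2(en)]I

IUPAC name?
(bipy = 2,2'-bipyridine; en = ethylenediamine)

The 1 iodide counter-ion carries a total charge of -1, so each complex ion is 1+.
Ligand charges: 1×2,2'-bipyridine (neutral), 1×ethylenediamine (neutral), 2×chloro (-1 each); total -2. So Os + (-2) = 1+, giving Os = +3.
Ligands are named alphabetically: bipyridine before chloro before ethylenediamine.

(2,2'-bipyridine)dichloro(ethylenediamine)osmium(III) iodide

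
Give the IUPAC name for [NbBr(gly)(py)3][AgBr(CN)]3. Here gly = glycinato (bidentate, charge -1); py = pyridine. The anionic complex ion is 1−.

The complex anion is given as 1−; its ligand charges sum to -2, so Ag = +1.
With 3 anions per cation, the cation must be 3×1 = 3+.
Cation: ligand charges sum to -2; for the ion to be 3+, Nb = +5.

bromo(glycinato)tris(pyridine)niobium(V) bromocyanoargentate(I)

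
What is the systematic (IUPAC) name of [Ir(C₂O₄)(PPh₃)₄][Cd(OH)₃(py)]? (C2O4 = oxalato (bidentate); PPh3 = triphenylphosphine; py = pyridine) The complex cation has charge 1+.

oxalatotetrakis(triphenylphosphine)iridium(III) trihydroxo(pyridine)cadmate(II)

Both ions are complex: the cation is named first with the plain metal name, the anion second with the -ate form; each ion's ligands are alphabetised independently.
The complex cation is given as 1+; its ligand charges sum to -2, so Ir = +3.
A 1:1 salt means the anion carries the equal and opposite charge, 1−.
Anion: ligand charges sum to -3; for the ion to be 1−, Cd = +2.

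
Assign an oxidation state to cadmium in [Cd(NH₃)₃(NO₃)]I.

1 iodide outside the brackets (-1 each) → the complex ion is 1+.
Ligand charges: 3×NH3 neutral; 1×NO3 = -1; sum -1.
Cd + (-1) = 1+ ⇒ Cd is +2.

+2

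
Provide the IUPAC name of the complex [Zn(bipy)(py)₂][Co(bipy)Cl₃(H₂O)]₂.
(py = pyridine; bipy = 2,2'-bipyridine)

(2,2'-bipyridine)bis(pyridine)zinc(II) aqua(2,2'-bipyridine)trichlorocobaltate(II)

Both ions are complex: the cation is named first with the plain metal name, the anion second with the -ate form; each ion's ligands are alphabetised independently.
Zinc is always +2 in its complexes; the cation's ligand charges sum to 0, so the complex cation is 2+.
With 2 anions per cation, each anion must be 2/2 = 1−.
Anion: ligand charges sum to -3; for the ion to be 1−, Co = +2.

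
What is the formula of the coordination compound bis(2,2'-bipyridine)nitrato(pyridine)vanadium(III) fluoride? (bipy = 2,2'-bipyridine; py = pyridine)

Ligands: 2 2,2'-bipyridine (bipy, neutral), 1 nitrato (NO3, -1), 1 pyridine (py, neutral). Ligand charge sum = -1.
With V in oxidation state +3, the complex ion is [V...]^2+.
Charge balance with fluoride (-1) requires 1 complex ion per 2 fluoride.

[V(bipy)2(NO3)(py)]F2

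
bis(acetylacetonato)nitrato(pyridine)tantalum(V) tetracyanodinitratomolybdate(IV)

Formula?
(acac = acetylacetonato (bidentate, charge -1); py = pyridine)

[Ta(acac)2(NO3)(py)][Mo(CN)4(NO3)2]

Cation [Ta…]: ligand charges -3, Ta(V) ⇒ ion charge 2+.
Anion [Mo…]: ligand charges -6, Mo(IV) ⇒ ion charge 2−.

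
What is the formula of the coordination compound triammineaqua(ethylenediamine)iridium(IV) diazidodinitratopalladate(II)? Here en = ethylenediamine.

Cation [Ir…]: ligand charges 0, Ir(IV) ⇒ ion charge 4+.
Anion [Pd…]: ligand charges -4, Pd(II) ⇒ ion charge 2−.
One 4+ cation requires 2 of the 2− anion.

[Ir(en)(H2O)(NH3)3][Pd(N3)2(NO3)2]2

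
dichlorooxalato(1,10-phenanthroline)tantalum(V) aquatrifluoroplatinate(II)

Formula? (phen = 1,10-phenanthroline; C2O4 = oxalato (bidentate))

[Ta(C2O4)Cl2(phen)][PtF3(H2O)]

Cation [Ta…]: ligand charges -4, Ta(V) ⇒ ion charge 1+.
Anion [Pt…]: ligand charges -3, Pt(II) ⇒ ion charge 1−.
One 1+ cation balances one 1− anion.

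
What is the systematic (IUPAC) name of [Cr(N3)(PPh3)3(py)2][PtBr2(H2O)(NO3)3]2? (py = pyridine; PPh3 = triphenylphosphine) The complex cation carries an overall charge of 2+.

The complex cation is given as 2+; its ligand charges sum to -1, so Cr = +3.
With 2 anions per cation, each anion must be 2/2 = 1−.
Anion: ligand charges sum to -5; for the ion to be 1−, Pt = +4.

azidobis(pyridine)tris(triphenylphosphine)chromium(III) aquadibromotrinitratoplatinate(IV)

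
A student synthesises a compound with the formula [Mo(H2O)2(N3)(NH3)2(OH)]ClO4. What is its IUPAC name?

diamminediaquaazidohydroxomolybdenum(III) perchlorate

The 1 perchlorate counter-ion carries a total charge of -1, so each complex ion is 1+.
Ligand charges: 2×aqua (neutral), 1×azido (-1 each), 2×ammine (neutral), 1×hydroxo (-1 each); total -2. So Mo + (-2) = 1+, giving Mo = +3.
Ligands are named alphabetically: ammine before aqua before azido before hydroxo.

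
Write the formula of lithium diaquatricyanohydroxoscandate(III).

Li[Sc(CN)3(H2O)2(OH)]

Ligands: 3 cyano (CN, -1), 1 hydroxo (OH, -1), 2 aqua (H2O, neutral). Ligand charge sum = -4.
With Sc in oxidation state +3, the complex ion is [Sc...]^1−.
Charge balance with lithium (+1) requires 1 complex ion per 1 lithium.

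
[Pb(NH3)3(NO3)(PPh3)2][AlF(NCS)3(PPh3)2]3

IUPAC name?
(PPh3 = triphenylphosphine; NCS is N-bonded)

triamminenitratobis(triphenylphosphine)lead(IV) fluorotriisothiocyanatobis(triphenylphosphine)aluminate(III)

Aluminium is always +3 in its complexes; the anion's ligand charges sum to -4, so the complex anion is 1−.
With 3 anions per cation, the cation must be 3×1 = 3+.
Cation: ligand charges sum to -1; for the ion to be 3+, Pb = +4.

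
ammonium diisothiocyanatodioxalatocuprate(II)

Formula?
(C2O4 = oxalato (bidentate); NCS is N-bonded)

Ligands: 2 oxalato (C2O4, -2), 2 isothiocyanato (NCS, -1). Ligand charge sum = -6.
With Cu in oxidation state +2, the complex ion is [Cu...]^4−.
Charge balance with ammonium (+1) requires 1 complex ion per 4 ammonium.

(NH4)4[Cu(C2O4)2(NCS)2]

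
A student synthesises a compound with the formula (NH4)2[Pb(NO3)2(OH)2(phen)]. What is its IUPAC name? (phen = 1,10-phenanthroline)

ammonium dihydroxodinitrato(1,10-phenanthroline)plumbate(II)

The 2 ammonium counter-ions carry a total charge of +2, so each complex ion is 2−.
Ligand charges: 2×nitrato (-1 each), 1×1,10-phenanthroline (neutral), 2×hydroxo (-1 each); total -4. So Pb + (-4) = 2−, giving Pb = +2.
Ligands are named alphabetically: hydroxo before nitrato before phenanthroline.
The complex ion is anionic, so lead takes the -ate form plumbate(II).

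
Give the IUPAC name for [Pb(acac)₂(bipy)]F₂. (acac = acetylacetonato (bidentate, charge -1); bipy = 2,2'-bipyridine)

bis(acetylacetonato)(2,2'-bipyridine)lead(IV) fluoride

The 2 fluoride counter-ions carry a total charge of -2, so each complex ion is 2+.
Ligand charges: 2×acetylacetonato (-1 each), 1×2,2'-bipyridine (neutral); total -2. So Pb + (-2) = 2+, giving Pb = +4.
Ligands are named alphabetically: acetylacetonato before bipyridine.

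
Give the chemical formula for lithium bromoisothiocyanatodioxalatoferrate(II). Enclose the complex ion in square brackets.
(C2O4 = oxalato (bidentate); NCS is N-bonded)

Ligands: 1 bromo (Br, -1), 2 oxalato (C2O4, -2), 1 isothiocyanato (NCS, -1). Ligand charge sum = -6.
With Fe in oxidation state +2, the complex ion is [Fe...]^4−.
Charge balance with lithium (+1) requires 1 complex ion per 4 lithium.

Li4[FeBr(C2O4)2(NCS)]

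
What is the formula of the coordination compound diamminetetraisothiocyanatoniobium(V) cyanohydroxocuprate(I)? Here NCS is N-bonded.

Cation [Nb…]: ligand charges -4, Nb(V) ⇒ ion charge 1+.
Anion [Cu…]: ligand charges -2, Cu(I) ⇒ ion charge 1−.

[Nb(NCS)4(NH3)2][Cu(CN)(OH)]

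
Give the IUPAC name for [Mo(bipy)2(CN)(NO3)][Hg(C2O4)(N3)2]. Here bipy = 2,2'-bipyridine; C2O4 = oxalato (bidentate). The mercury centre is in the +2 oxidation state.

Both ions are complex: the cation is named first with the plain metal name, the anion second with the -ate form; each ion's ligands are alphabetised independently.
Hg is given as +2; the anion's ligand charges sum to -4, so the complex anion is 2−.
A 1:1 salt means the cation carries the equal and opposite charge, 2+.
Cation: ligand charges sum to -2; for the ion to be 2+, Mo = +4.

bis(2,2'-bipyridine)cyanonitratomolybdenum(IV) diazidooxalatomercurate(II)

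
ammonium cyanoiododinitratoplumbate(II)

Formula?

Ligands: 2 nitrato (NO3, -1), 1 iodo (I, -1), 1 cyano (CN, -1). Ligand charge sum = -4.
With Pb in oxidation state +2, the complex ion is [Pb...]^2−.
Charge balance with ammonium (+1) requires 1 complex ion per 2 ammonium.

(NH4)2[Pb(CN)I(NO3)2]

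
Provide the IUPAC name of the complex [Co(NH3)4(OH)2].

tetraamminedihydroxocobalt(II)

There is no counter-ion, so the complex is neutral overall.
Ligand charges: 4×ammine (neutral), 2×hydroxo (-1 each); total -2. So Co + (-2) = 0, giving Co = +2.
Ligands are named alphabetically: ammine before hydroxo.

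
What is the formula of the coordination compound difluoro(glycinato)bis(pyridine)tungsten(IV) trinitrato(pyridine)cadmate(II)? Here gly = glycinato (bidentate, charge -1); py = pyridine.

Cation [W…]: ligand charges -3, W(IV) ⇒ ion charge 1+.
Anion [Cd…]: ligand charges -3, Cd(II) ⇒ ion charge 1−.

[WF2(gly)(py)2][Cd(NO3)3(py)]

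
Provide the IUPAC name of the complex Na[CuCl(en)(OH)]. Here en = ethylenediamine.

The 1 sodium counter-ion carries a total charge of +1, so each complex ion is 1−.
Ligand charges: 1×chloro (-1 each), 1×ethylenediamine (neutral), 1×hydroxo (-1 each); total -2. So Cu + (-2) = 1−, giving Cu = +1.
The complex ion is anionic, so copper takes the -ate form cuprate(I).

sodium chloro(ethylenediamine)hydroxocuprate(I)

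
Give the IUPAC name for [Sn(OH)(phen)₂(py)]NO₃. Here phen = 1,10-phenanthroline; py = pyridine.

hydroxobis(1,10-phenanthroline)(pyridine)tin(II) nitrate

The 1 nitrate counter-ion carries a total charge of -1, so each complex ion is 1+.
Ligand charges: 2×1,10-phenanthroline (neutral), 1×pyridine (neutral), 1×hydroxo (-1 each); total -1. So Sn + (-1) = 1+, giving Sn = +2.
Ligands are named alphabetically: hydroxo before phenanthroline before pyridine.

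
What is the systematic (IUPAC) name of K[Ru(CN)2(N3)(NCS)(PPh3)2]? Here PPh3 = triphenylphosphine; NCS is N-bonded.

potassium azidodicyanoisothiocyanatobis(triphenylphosphine)ruthenate(III)

The 1 potassium counter-ion carries a total charge of +1, so each complex ion is 1−.
Ligand charges: 2×cyano (-1 each), 2×triphenylphosphine (neutral), 1×azido (-1 each), 1×isothiocyanato (-1 each); total -4. So Ru + (-4) = 1−, giving Ru = +3.
Ligands are named alphabetically: azido before cyano before isothiocyanato before triphenylphosphine.
The complex ion is anionic, so ruthenium takes the -ate form ruthenate(III).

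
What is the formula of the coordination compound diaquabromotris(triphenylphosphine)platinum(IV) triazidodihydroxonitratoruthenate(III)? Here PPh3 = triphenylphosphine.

[PtBr(H2O)2(PPh3)3][Ru(N3)3(NO3)(OH)2]

Cation [Pt…]: ligand charges -1, Pt(IV) ⇒ ion charge 3+.
Anion [Ru…]: ligand charges -6, Ru(III) ⇒ ion charge 3−.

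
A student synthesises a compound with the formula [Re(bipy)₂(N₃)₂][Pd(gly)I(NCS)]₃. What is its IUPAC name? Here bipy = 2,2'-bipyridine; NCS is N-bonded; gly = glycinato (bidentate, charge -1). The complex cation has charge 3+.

Both ions are complex: the cation is named first with the plain metal name, the anion second with the -ate form; each ion's ligands are alphabetised independently.
The complex cation is given as 3+; its ligand charges sum to -2, so Re = +5.
With 3 anions per cation, each anion must be 3/3 = 1−.
Anion: ligand charges sum to -3; for the ion to be 1−, Pd = +2.

diazidobis(2,2'-bipyridine)rhenium(V) (glycinato)iodoisothiocyanatopalladate(II)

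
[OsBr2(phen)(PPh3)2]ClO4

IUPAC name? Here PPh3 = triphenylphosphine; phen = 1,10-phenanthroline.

The 1 perchlorate counter-ion carries a total charge of -1, so each complex ion is 1+.
Ligand charges: 2×triphenylphosphine (neutral), 1×1,10-phenanthroline (neutral), 2×bromo (-1 each); total -2. So Os + (-2) = 1+, giving Os = +3.
Ligands are named alphabetically: bromo before phenanthroline before triphenylphosphine.

dibromo(1,10-phenanthroline)bis(triphenylphosphine)osmium(III) perchlorate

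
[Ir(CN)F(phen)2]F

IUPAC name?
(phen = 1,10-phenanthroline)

cyanofluorobis(1,10-phenanthroline)iridium(III) fluoride

The 1 fluoride counter-ion carries a total charge of -1, so each complex ion is 1+.
Ligand charges: 1×fluoro (-1 each), 2×1,10-phenanthroline (neutral), 1×cyano (-1 each); total -2. So Ir + (-2) = 1+, giving Ir = +3.
Ligands are named alphabetically: cyano before fluoro before phenanthroline.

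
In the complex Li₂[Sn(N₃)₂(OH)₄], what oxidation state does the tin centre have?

+4

2 lithium outside the brackets (+1 each) → the complex ion is 2−.
Ligand charges: 4×OH = -4; 2×N3 = -2; sum -6.
Sn + (-6) = 2− ⇒ Sn is +4.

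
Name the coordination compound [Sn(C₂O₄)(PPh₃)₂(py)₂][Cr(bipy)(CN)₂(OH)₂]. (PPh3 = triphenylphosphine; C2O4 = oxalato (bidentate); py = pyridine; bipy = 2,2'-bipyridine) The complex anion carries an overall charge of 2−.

oxalatobis(pyridine)bis(triphenylphosphine)tin(IV) (2,2'-bipyridine)dicyanodihydroxochromate(II)

The complex anion is given as 2−; its ligand charges sum to -4, so Cr = +2.
A 1:1 salt means the cation carries the equal and opposite charge, 2+.
Cation: ligand charges sum to -2; for the ion to be 2+, Sn = +4.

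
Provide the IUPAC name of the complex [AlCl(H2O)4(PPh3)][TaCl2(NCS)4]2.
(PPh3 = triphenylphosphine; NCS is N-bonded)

Aluminium is always +3 in its complexes; the cation's ligand charges sum to -1, so the complex cation is 2+.
With 2 anions per cation, each anion must be 2/2 = 1−.
Anion: ligand charges sum to -6; for the ion to be 1−, Ta = +5.

tetraaquachloro(triphenylphosphine)aluminium(III) dichlorotetraisothiocyanatotantalate(V)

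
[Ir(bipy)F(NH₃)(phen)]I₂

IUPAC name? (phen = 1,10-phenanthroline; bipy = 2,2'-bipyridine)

The 2 iodide counter-ions carry a total charge of -2, so each complex ion is 2+.
Ligand charges: 1×ammine (neutral), 1×1,10-phenanthroline (neutral), 1×2,2'-bipyridine (neutral), 1×fluoro (-1 each); total -1. So Ir + (-1) = 2+, giving Ir = +3.
Ligands are named alphabetically: ammine before bipyridine before fluoro before phenanthroline.

ammine(2,2'-bipyridine)fluoro(1,10-phenanthroline)iridium(III) iodide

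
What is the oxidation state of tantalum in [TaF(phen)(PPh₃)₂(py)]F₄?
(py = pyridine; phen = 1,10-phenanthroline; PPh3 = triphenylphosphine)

+5

4 fluoride outside the brackets (-1 each) → the complex ion is 4+.
Ligand charges: 1×py neutral; 1×phen neutral; 1×F = -1; 2×PPh3 neutral; sum -1.
Ta + (-1) = 4+ ⇒ Ta is +5.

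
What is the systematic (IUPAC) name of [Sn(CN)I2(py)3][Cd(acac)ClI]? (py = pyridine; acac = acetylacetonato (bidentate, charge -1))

cyanodiiodotris(pyridine)tin(IV) (acetylacetonato)chloroiodocadmate(II)

Both ions are complex: the cation is named first with the plain metal name, the anion second with the -ate form; each ion's ligands are alphabetised independently.
Cadmium is always +2 in its complexes; the anion's ligand charges sum to -3, so the complex anion is 1−.
A 1:1 salt means the cation carries the equal and opposite charge, 1+.
Cation: ligand charges sum to -3; for the ion to be 1+, Sn = +4.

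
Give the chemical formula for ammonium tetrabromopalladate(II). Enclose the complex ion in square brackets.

(NH4)2[PdBr4]

Ligands: 4 bromo (Br, -1). Ligand charge sum = -4.
Charge balance with ammonium (+1) requires 1 complex ion per 2 ammonium.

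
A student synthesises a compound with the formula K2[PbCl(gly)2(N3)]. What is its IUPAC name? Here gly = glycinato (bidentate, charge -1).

potassium azidochlorobis(glycinato)plumbate(II)

The 2 potassium counter-ions carry a total charge of +2, so each complex ion is 2−.
Ligand charges: 2×glycinato (-1 each), 1×azido (-1 each), 1×chloro (-1 each); total -4. So Pb + (-4) = 2−, giving Pb = +2.
Ligands are named alphabetically: azido before chloro before glycinato.
The complex ion is anionic, so lead takes the -ate form plumbate(II).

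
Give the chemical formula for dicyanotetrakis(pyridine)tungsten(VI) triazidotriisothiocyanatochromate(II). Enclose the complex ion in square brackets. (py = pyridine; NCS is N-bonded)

[W(CN)2(py)4][Cr(N3)3(NCS)3]

Cation [W…]: ligand charges -2, W(VI) ⇒ ion charge 4+.
Anion [Cr…]: ligand charges -6, Cr(II) ⇒ ion charge 4−.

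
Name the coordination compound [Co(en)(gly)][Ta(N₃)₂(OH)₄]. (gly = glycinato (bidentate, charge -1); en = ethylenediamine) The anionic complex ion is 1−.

(ethylenediamine)(glycinato)cobalt(II) diazidotetrahydroxotantalate(V)

Both ions are complex: the cation is named first with the plain metal name, the anion second with the -ate form; each ion's ligands are alphabetised independently.
The complex anion is given as 1−; its ligand charges sum to -6, so Ta = +5.
A 1:1 salt means the cation carries the equal and opposite charge, 1+.
Cation: ligand charges sum to -1; for the ion to be 1+, Co = +2.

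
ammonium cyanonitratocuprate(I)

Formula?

Ligands: 1 cyano (CN, -1), 1 nitrato (NO3, -1). Ligand charge sum = -2.
With Cu in oxidation state +1, the complex ion is [Cu...]^1−.
Charge balance with ammonium (+1) requires 1 complex ion per 1 ammonium.

NH4[Cu(CN)(NO3)]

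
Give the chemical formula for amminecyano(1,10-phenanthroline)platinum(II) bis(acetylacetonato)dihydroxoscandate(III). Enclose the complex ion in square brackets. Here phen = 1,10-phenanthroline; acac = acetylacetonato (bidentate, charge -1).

Cation [Pt…]: ligand charges -1, Pt(II) ⇒ ion charge 1+.
Anion [Sc…]: ligand charges -4, Sc(III) ⇒ ion charge 1−.
One 1+ cation balances one 1− anion.

[Pt(CN)(NH3)(phen)][Sc(acac)2(OH)2]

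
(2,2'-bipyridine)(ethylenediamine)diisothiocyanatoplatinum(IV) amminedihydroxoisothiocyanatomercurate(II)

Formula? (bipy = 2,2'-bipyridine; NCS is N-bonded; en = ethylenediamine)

[Pt(bipy)(en)(NCS)2][Hg(NCS)(NH3)(OH)2]2

Cation [Pt…]: ligand charges -2, Pt(IV) ⇒ ion charge 2+.
Anion [Hg…]: ligand charges -3, Hg(II) ⇒ ion charge 1−.
One 2+ cation requires 2 of the 1− anion.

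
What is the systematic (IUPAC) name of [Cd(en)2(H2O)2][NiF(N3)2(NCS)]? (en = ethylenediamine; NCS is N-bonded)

diaquabis(ethylenediamine)cadmium(II) diazidofluoroisothiocyanatonickelate(II)

Both ions are complex: the cation is named first with the plain metal name, the anion second with the -ate form; each ion's ligands are alphabetised independently.
Cadmium is always +2 in its complexes; the cation's ligand charges sum to 0, so the complex cation is 2+.
A 1:1 salt means the anion carries the equal and opposite charge, 2−.
Anion: ligand charges sum to -4; for the ion to be 2−, Ni = +2.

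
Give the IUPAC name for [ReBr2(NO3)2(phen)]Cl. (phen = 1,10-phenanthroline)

The 1 chloride counter-ion carries a total charge of -1, so each complex ion is 1+.
Ligand charges: 1×1,10-phenanthroline (neutral), 2×bromo (-1 each), 2×nitrato (-1 each); total -4. So Re + (-4) = 1+, giving Re = +5.
Ligands are named alphabetically: bromo before nitrato before phenanthroline.

dibromodinitrato(1,10-phenanthroline)rhenium(V) chloride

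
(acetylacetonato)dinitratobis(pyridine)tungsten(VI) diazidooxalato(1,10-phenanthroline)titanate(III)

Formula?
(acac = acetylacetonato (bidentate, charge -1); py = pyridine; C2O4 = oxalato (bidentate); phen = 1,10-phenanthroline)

[W(acac)(NO3)2(py)2][Ti(C2O4)(N3)2(phen)]3

Cation [W…]: ligand charges -3, W(VI) ⇒ ion charge 3+.
Anion [Ti…]: ligand charges -4, Ti(III) ⇒ ion charge 1−.
One 3+ cation requires 3 of the 1− anion.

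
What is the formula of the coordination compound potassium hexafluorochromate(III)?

K3[CrF6]

Ligands: 6 fluoro (F, -1). Ligand charge sum = -6.
With Cr in oxidation state +3, the complex ion is [Cr...]^3−.
Charge balance with potassium (+1) requires 1 complex ion per 3 potassium.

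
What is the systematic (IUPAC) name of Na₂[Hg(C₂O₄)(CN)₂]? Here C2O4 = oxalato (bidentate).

The 2 sodium counter-ions carry a total charge of +2, so each complex ion is 2−.
Ligand charges: 2×cyano (-1 each), 1×oxalato (-2 each); total -4. So Hg + (-4) = 2−, giving Hg = +2.
The complex ion is anionic, so mercury takes the -ate form mercurate(II).

sodium dicyanooxalatomercurate(II)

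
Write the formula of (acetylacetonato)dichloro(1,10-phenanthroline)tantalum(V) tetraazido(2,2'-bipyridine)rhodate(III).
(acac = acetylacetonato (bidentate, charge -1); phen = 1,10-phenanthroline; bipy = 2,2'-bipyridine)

[Ta(acac)Cl2(phen)][Rh(bipy)(N3)4]2

Cation [Ta…]: ligand charges -3, Ta(V) ⇒ ion charge 2+.
Anion [Rh…]: ligand charges -4, Rh(III) ⇒ ion charge 1−.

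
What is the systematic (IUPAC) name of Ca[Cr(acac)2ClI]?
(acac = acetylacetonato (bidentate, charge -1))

calcium bis(acetylacetonato)chloroiodochromate(II)

The 1 calcium counter-ion carries a total charge of +2, so each complex ion is 2−.
Ligand charges: 1×chloro (-1 each), 1×iodo (-1 each), 2×acetylacetonato (-1 each); total -4. So Cr + (-4) = 2−, giving Cr = +2.
Ligands are named alphabetically: acetylacetonato before chloro before iodo.
The complex ion is anionic, so chromium takes the -ate form chromate(II).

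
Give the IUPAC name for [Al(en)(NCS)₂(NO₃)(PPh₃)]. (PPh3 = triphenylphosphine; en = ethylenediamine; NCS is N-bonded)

(ethylenediamine)diisothiocyanatonitrato(triphenylphosphine)aluminium(III)

There is no counter-ion, so the complex is neutral overall.
Ligand charges: 1×nitrato (-1 each), 1×triphenylphosphine (neutral), 1×ethylenediamine (neutral), 2×isothiocyanato (-1 each); total -3. So Al + (-3) = 0, giving Al = +3.
Ligands are named alphabetically: ethylenediamine before isothiocyanato before nitrato before triphenylphosphine.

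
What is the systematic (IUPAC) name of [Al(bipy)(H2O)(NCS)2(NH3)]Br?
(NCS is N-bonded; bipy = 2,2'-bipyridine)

The 1 bromide counter-ion carries a total charge of -1, so each complex ion is 1+.
Ligand charges: 1×aqua (neutral), 2×isothiocyanato (-1 each), 1×2,2'-bipyridine (neutral), 1×ammine (neutral); total -2. So Al + (-2) = 1+, giving Al = +3.
Ligands are named alphabetically: ammine before aqua before bipyridine before isothiocyanato.

ammineaqua(2,2'-bipyridine)diisothiocyanatoaluminium(III) bromide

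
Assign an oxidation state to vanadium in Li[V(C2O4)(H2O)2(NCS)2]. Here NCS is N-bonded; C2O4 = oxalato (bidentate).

1 lithium outside the brackets (+1 each) → the complex ion is 1−.
Ligand charges: 2×H2O neutral; 2×NCS = -2; 1×C2O4 = -2; sum -4.
V + (-4) = 1− ⇒ V is +3.

+3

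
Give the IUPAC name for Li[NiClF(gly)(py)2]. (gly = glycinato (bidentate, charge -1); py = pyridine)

lithium chlorofluoro(glycinato)bis(pyridine)nickelate(II)

The 1 lithium counter-ion carries a total charge of +1, so each complex ion is 1−.
Ligand charges: 1×glycinato (-1 each), 2×pyridine (neutral), 1×fluoro (-1 each), 1×chloro (-1 each); total -3. So Ni + (-3) = 1−, giving Ni = +2.
The complex ion is anionic, so nickel takes the -ate form nickelate(II).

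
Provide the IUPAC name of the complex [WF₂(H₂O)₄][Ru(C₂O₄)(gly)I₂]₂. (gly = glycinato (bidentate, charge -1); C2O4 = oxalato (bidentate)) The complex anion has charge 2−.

The complex anion is given as 2−; its ligand charges sum to -5, so Ru = +3.
With 2 anions per cation, the cation must be 2×2 = 4+.
Cation: ligand charges sum to -2; for the ion to be 4+, W = +6.

tetraaquadifluorotungsten(VI) (glycinato)diiodooxalatoruthenate(III)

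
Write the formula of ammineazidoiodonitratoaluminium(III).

Ligands: 1 azido (N3, -1), 1 ammine (NH3, neutral), 1 iodo (I, -1), 1 nitrato (NO3, -1). Ligand charge sum = -3.
With Al in oxidation state +3, the complex ion is [Al...].

[AlI(N3)(NH3)(NO3)]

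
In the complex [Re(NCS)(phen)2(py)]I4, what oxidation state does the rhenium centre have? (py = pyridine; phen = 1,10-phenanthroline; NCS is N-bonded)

+5

4 iodide outside the brackets (-1 each) → the complex ion is 4+.
Ligand charges: 1×py neutral; 2×phen neutral; 1×NCS = -1; sum -1.
Re + (-1) = 4+ ⇒ Re is +5.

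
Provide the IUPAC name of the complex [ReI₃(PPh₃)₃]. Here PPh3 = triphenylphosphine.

triiodotris(triphenylphosphine)rhenium(III)

There is no counter-ion, so the complex is neutral overall.
Ligand charges: 3×triphenylphosphine (neutral), 3×iodo (-1 each); total -3. So Re + (-3) = 0, giving Re = +3.
Ligands are named alphabetically: iodo before triphenylphosphine.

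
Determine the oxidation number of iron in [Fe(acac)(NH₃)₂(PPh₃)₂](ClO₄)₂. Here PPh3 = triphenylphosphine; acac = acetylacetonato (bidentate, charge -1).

2 perchlorate outside the brackets (-1 each) → the complex ion is 2+.
Ligand charges: 2×PPh3 neutral; 2×NH3 neutral; 1×acac = -1; sum -1.
Fe + (-1) = 2+ ⇒ Fe is +3.

+3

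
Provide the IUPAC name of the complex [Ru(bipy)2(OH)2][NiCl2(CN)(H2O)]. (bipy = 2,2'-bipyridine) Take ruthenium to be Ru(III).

bis(2,2'-bipyridine)dihydroxoruthenium(III) aquadichlorocyanonickelate(II)

Ru is given as +3; the cation's ligand charges sum to -2, so the complex cation is 1+.
A 1:1 salt means the anion carries the equal and opposite charge, 1−.
Anion: ligand charges sum to -3; for the ion to be 1−, Ni = +2.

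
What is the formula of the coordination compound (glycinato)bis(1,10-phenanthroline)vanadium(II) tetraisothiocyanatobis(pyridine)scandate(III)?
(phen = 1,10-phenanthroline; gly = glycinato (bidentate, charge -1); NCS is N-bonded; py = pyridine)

Cation [V…]: ligand charges -1, V(II) ⇒ ion charge 1+.
Anion [Sc…]: ligand charges -4, Sc(III) ⇒ ion charge 1−.

[V(gly)(phen)2][Sc(NCS)4(py)2]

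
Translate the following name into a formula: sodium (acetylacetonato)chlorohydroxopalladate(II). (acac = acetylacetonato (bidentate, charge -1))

Ligands: 1 acetylacetonato (acac, -1), 1 chloro (Cl, -1), 1 hydroxo (OH, -1). Ligand charge sum = -3.
With Pd in oxidation state +2, the complex ion is [Pd...]^1−.
Charge balance with sodium (+1) requires 1 complex ion per 1 sodium.

Na[Pd(acac)Cl(OH)]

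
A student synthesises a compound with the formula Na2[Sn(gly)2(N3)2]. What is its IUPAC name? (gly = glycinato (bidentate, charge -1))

sodium diazidobis(glycinato)stannate(II)

The 2 sodium counter-ions carry a total charge of +2, so each complex ion is 2−.
Ligand charges: 2×glycinato (-1 each), 2×azido (-1 each); total -4. So Sn + (-4) = 2−, giving Sn = +2.
The complex ion is anionic, so tin takes the -ate form stannate(II).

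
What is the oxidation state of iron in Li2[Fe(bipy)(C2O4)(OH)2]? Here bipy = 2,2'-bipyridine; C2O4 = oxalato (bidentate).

+2

2 lithium outside the brackets (+1 each) → the complex ion is 2−.
Ligand charges: 1×bipy neutral; 2×OH = -2; 1×C2O4 = -2; sum -4.
Fe + (-4) = 2− ⇒ Fe is +2.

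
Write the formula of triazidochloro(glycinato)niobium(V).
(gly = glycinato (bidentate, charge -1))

Ligands: 1 chloro (Cl, -1), 1 glycinato (gly, -1), 3 azido (N3, -1). Ligand charge sum = -5.
With Nb in oxidation state +5, the complex ion is [Nb...].

[NbCl(gly)(N3)3]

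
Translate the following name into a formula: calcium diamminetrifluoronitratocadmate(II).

Ligands: 2 ammine (NH3, neutral), 3 fluoro (F, -1), 1 nitrato (NO3, -1). Ligand charge sum = -4.
With Cd in oxidation state +2, the complex ion is [Cd...]^2−.
Charge balance with calcium (+2) requires 1 complex ion per 1 calcium.

Ca[CdF3(NH3)2(NO3)]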